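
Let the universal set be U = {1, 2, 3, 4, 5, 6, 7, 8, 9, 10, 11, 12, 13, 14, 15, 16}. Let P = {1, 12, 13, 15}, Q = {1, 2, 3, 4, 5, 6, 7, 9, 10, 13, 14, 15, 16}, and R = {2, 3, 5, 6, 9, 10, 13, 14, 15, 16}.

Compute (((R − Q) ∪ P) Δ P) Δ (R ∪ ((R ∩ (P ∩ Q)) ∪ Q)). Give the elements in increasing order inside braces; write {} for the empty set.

{1, 2, 3, 4, 5, 6, 7, 9, 10, 13, 14, 15, 16}

R − Q = {}
(R − Q) ∪ P = {1, 12, 13, 15}
((R − Q) ∪ P) Δ P = {}
P ∩ Q = {1, 13, 15}
R ∩ (P ∩ Q) = {13, 15}
(R ∩ (P ∩ Q)) ∪ Q = {1, 2, 3, 4, 5, 6, 7, 9, 10, 13, 14, 15, 16}
R ∪ ((R ∩ (P ∩ Q)) ∪ Q) = {1, 2, 3, 4, 5, 6, 7, 9, 10, 13, 14, 15, 16}
(((R − Q) ∪ P) Δ P) Δ (R ∪ ((R ∩ (P ∩ Q)) ∪ Q)) = {1, 2, 3, 4, 5, 6, 7, 9, 10, 13, 14, 15, 16}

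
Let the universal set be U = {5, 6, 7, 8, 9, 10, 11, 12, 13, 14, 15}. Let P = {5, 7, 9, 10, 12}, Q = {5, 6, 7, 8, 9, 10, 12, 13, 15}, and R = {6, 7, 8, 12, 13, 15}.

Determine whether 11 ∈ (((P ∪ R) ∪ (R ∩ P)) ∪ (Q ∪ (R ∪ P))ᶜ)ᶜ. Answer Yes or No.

No

11 ∉ P and 11 ∉ R, so 11 ∉ P ∪ R
11 ∉ R and 11 ∉ P, so 11 ∉ R ∩ P
11 ∉ (P ∪ R) and 11 ∉ (R ∩ P), so 11 ∉ (P ∪ R) ∪ (R ∩ P)
11 ∉ R and 11 ∉ P, so 11 ∉ R ∪ P
11 ∉ Q and 11 ∉ (R ∪ P), so 11 ∉ Q ∪ (R ∪ P)
11 ∈ (Q ∪ (R ∪ P))ᶜ since 11 ∉ (Q ∪ (R ∪ P))
11 ∉ ((P ∪ R) ∪ (R ∩ P)) and 11 ∈ (Q ∪ (R ∪ P))ᶜ, so 11 ∈ ((P ∪ R) ∪ (R ∩ P)) ∪ (Q ∪ (R ∪ P))ᶜ
11 ∉ (((P ∪ R) ∪ (R ∩ P)) ∪ (Q ∪ (R ∪ P))ᶜ)ᶜ since 11 ∈ (((P ∪ R) ∪ (R ∩ P)) ∪ (Q ∪ (R ∪ P))ᶜ)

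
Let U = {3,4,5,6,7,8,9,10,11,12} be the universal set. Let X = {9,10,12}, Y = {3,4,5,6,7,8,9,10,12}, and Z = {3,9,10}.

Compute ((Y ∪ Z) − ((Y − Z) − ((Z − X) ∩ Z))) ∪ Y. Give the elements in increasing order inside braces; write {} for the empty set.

Y ∪ Z = {3,4,5,6,7,8,9,10,12}
Y − Z = {4,5,6,7,8,12}
Z − X = {3}
(Z − X) ∩ Z = {3}
(Y − Z) − ((Z − X) ∩ Z) = {4,5,6,7,8,12}
(Y ∪ Z) − ((Y − Z) − ((Z − X) ∩ Z)) = {3,9,10}
((Y ∪ Z) − ((Y − Z) − ((Z − X) ∩ Z))) ∪ Y = {3,4,5,6,7,8,9,10,12}

{3,4,5,6,7,8,9,10,12}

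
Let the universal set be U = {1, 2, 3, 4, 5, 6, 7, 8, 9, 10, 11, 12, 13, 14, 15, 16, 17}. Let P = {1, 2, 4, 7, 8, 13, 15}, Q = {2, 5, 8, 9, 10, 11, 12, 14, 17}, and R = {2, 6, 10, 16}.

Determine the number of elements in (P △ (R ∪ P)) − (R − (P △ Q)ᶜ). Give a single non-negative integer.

2

R ∪ P = {1, 2, 4, 6, 7, 8, 10, 13, 15, 16}
P △ (R ∪ P) = {6, 10, 16}
P △ Q = {1, 4, 5, 7, 9, 10, 11, 12, 13, 14, 15, 17}
(P △ Q)ᶜ = {2, 3, 6, 8, 16}
R − (P △ Q)ᶜ = {10}
(P △ (R ∪ P)) − (R − (P △ Q)ᶜ) = {6, 16}
|(P △ (R ∪ P)) − (R − (P △ Q)ᶜ)| = 2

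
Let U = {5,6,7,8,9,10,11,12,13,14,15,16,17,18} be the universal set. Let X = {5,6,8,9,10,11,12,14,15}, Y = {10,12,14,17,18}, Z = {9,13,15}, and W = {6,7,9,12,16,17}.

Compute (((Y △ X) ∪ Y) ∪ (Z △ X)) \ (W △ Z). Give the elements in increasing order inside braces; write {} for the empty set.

{5,8,9,10,11,14,18}

Y △ X = {5,6,8,9,11,15,17,18}
(Y △ X) ∪ Y = {5,6,8,9,10,11,12,14,15,17,18}
Z △ X = {5,6,8,10,11,12,13,14}
((Y △ X) ∪ Y) ∪ (Z △ X) = {5,6,8,9,10,11,12,13,14,15,17,18}
W △ Z = {6,7,12,13,15,16,17}
(((Y △ X) ∪ Y) ∪ (Z △ X)) \ (W △ Z) = {5,8,9,10,11,14,18}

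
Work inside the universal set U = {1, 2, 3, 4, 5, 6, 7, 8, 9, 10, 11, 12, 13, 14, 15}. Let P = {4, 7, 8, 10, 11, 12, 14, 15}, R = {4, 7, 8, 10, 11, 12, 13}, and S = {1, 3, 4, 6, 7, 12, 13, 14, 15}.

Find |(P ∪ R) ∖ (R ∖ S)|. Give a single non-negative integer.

P ∪ R = {4, 7, 8, 10, 11, 12, 13, 14, 15}
R ∖ S = {8, 10, 11}
(P ∪ R) ∖ (R ∖ S) = {4, 7, 12, 13, 14, 15}
|(P ∪ R) ∖ (R ∖ S)| = 6

6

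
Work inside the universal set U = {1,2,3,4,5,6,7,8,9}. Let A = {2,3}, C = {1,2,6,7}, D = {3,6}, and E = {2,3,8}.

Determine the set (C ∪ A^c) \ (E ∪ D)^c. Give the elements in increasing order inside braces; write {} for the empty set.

A^c = {1,4,5,6,7,8,9}
C ∪ A^c = {1,2,4,5,6,7,8,9}
E ∪ D = {2,3,6,8}
(E ∪ D)^c = {1,4,5,7,9}
(C ∪ A^c) \ (E ∪ D)^c = {2,6,8}

{2,6,8}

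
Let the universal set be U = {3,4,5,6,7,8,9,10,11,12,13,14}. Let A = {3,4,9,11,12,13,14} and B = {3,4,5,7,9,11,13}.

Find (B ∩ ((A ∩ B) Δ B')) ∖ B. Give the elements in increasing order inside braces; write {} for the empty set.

A ∩ B = {3,4,9,11,13}
B' = {6,8,10,12,14}
(A ∩ B) Δ B' = {3,4,6,8,9,10,11,12,13,14}
B ∩ ((A ∩ B) Δ B') = {3,4,9,11,13}
(B ∩ ((A ∩ B) Δ B')) ∖ B = {}

{}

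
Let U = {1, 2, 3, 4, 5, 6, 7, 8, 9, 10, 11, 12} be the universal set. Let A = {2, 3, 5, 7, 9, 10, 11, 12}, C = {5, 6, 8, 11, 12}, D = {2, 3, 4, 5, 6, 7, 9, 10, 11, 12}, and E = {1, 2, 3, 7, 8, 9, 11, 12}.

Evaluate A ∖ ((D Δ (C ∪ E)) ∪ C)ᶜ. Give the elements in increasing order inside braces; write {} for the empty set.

{5, 10, 11, 12}

C ∪ E = {1, 2, 3, 5, 6, 7, 8, 9, 11, 12}
D Δ (C ∪ E) = {1, 4, 8, 10}
(D Δ (C ∪ E)) ∪ C = {1, 4, 5, 6, 8, 10, 11, 12}
((D Δ (C ∪ E)) ∪ C)ᶜ = {2, 3, 7, 9}
A ∖ ((D Δ (C ∪ E)) ∪ C)ᶜ = {5, 10, 11, 12}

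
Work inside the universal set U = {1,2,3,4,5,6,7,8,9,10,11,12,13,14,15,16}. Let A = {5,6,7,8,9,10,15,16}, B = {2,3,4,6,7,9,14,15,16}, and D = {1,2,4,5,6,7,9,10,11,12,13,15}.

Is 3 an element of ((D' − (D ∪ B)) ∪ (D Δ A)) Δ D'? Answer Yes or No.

3 ∉ D, so 3 ∈ D'
3 ∉ D and 3 ∈ B, so 3 ∈ D ∪ B
3 ∈ D' and 3 ∈ (D ∪ B), so 3 ∉ D' − (D ∪ B)
3 ∉ D and 3 ∉ A, so 3 ∉ D Δ A
3 ∉ (D' − (D ∪ B)) and 3 ∉ (D Δ A), so 3 ∉ (D' − (D ∪ B)) ∪ (D Δ A)
3 ∉ D, so 3 ∈ D'
3 ∉ ((D' − (D ∪ B)) ∪ (D Δ A)) and 3 ∈ D', so 3 ∈ ((D' − (D ∪ B)) ∪ (D Δ A)) Δ D'

Yes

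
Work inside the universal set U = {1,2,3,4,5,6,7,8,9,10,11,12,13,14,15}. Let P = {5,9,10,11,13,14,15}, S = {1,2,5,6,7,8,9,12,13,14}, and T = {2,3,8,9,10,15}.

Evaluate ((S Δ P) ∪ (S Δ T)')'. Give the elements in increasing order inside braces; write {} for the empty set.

{3,5,13,14}

S Δ P = {1,2,6,7,8,10,11,12,15}
S Δ T = {1,3,5,6,7,10,12,13,14,15}
(S Δ T)' = {2,4,8,9,11}
(S Δ P) ∪ (S Δ T)' = {1,2,4,6,7,8,9,10,11,12,15}
((S Δ P) ∪ (S Δ T)')' = {3,5,13,14}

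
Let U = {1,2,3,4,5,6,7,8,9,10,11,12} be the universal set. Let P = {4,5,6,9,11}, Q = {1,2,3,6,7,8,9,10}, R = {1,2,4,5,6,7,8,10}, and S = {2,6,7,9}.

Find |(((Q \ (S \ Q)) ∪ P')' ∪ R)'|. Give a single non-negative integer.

S \ Q = {}
Q \ (S \ Q) = {1,2,3,6,7,8,9,10}
P' = {1,2,3,7,8,10,12}
(Q \ (S \ Q)) ∪ P' = {1,2,3,6,7,8,9,10,12}
((Q \ (S \ Q)) ∪ P')' = {4,5,11}
((Q \ (S \ Q)) ∪ P')' ∪ R = {1,2,4,5,6,7,8,10,11}
(((Q \ (S \ Q)) ∪ P')' ∪ R)' = {3,9,12}
|(((Q \ (S \ Q)) ∪ P')' ∪ R)'| = 3

3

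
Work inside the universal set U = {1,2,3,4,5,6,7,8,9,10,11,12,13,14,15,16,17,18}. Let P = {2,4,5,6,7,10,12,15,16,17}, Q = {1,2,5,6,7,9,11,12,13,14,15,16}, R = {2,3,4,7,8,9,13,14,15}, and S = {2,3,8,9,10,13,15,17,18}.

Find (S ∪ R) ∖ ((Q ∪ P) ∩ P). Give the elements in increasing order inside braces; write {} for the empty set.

S ∪ R = {2,3,4,7,8,9,10,13,14,15,17,18}
Q ∪ P = {1,2,4,5,6,7,9,10,11,12,13,14,15,16,17}
(Q ∪ P) ∩ P = {2,4,5,6,7,10,12,15,16,17}
(S ∪ R) ∖ ((Q ∪ P) ∩ P) = {3,8,9,13,14,18}

{3,8,9,13,14,18}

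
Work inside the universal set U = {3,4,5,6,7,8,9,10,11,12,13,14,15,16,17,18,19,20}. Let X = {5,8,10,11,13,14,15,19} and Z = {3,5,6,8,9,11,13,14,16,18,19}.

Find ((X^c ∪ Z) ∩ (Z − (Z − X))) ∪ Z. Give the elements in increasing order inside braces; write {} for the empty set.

X^c = {3,4,6,7,9,12,16,17,18,20}
X^c ∪ Z = {3,4,5,6,7,8,9,11,12,13,14,16,17,18,19,20}
Z − X = {3,6,9,16,18}
Z − (Z − X) = {5,8,11,13,14,19}
(X^c ∪ Z) ∩ (Z − (Z − X)) = {5,8,11,13,14,19}
((X^c ∪ Z) ∩ (Z − (Z − X))) ∪ Z = {3,5,6,8,9,11,13,14,16,18,19}

{3,5,6,8,9,11,13,14,16,18,19}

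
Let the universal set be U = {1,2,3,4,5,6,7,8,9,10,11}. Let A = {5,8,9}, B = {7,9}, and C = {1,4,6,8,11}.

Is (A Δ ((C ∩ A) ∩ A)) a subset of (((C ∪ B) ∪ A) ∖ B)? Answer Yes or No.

C ∩ A = {8}
(C ∩ A) ∩ A = {8}
A Δ ((C ∩ A) ∩ A) = {5,9}
C ∪ B = {1,4,6,7,8,9,11}
(C ∪ B) ∪ A = {1,4,5,6,7,8,9,11}
((C ∪ B) ∪ A) ∖ B = {1,4,5,6,8,11}
9 ∈ A Δ ((C ∩ A) ∩ A) but 9 ∉ ((C ∪ B) ∪ A) ∖ B, so the inclusion fails.

No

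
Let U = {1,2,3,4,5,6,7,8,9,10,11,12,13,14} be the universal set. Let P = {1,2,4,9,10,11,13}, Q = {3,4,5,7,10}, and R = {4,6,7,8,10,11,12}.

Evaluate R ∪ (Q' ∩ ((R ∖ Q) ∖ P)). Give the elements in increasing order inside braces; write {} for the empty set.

{4,6,7,8,10,11,12}

Q' = {1,2,6,8,9,11,12,13,14}
R ∖ Q = {6,8,11,12}
(R ∖ Q) ∖ P = {6,8,12}
Q' ∩ ((R ∖ Q) ∖ P) = {6,8,12}
R ∪ (Q' ∩ ((R ∖ Q) ∖ P)) = {4,6,7,8,10,11,12}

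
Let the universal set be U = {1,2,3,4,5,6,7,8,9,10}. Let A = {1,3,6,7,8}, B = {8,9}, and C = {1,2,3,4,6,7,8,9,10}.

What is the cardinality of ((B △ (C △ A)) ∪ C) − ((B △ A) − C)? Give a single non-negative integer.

9

C △ A = {2,4,9,10}
B △ (C △ A) = {2,4,8,10}
(B △ (C △ A)) ∪ C = {1,2,3,4,6,7,8,9,10}
B △ A = {1,3,6,7,9}
(B △ A) − C = {}
((B △ (C △ A)) ∪ C) − ((B △ A) − C) = {1,2,3,4,6,7,8,9,10}
|((B △ (C △ A)) ∪ C) − ((B △ A) − C)| = 9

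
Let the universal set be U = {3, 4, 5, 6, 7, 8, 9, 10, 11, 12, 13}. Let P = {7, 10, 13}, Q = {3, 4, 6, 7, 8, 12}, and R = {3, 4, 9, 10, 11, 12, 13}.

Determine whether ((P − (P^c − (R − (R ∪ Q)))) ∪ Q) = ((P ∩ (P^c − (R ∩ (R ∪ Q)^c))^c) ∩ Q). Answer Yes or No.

P^c = {3, 4, 5, 6, 8, 9, 11, 12}
R ∪ Q = {3, 4, 6, 7, 8, 9, 10, 11, 12, 13}
R − (R ∪ Q) = {}
P^c − (R − (R ∪ Q)) = {3, 4, 5, 6, 8, 9, 11, 12}
P − (P^c − (R − (R ∪ Q))) = {7, 10, 13}
(P − (P^c − (R − (R ∪ Q)))) ∪ Q = {3, 4, 6, 7, 8, 10, 12, 13}
(R ∪ Q)^c = {5}
R ∩ (R ∪ Q)^c = {}
P^c − (R ∩ (R ∪ Q)^c) = {3, 4, 5, 6, 8, 9, 11, 12}
(P^c − (R ∩ (R ∪ Q)^c))^c = {7, 10, 13}
P ∩ (P^c − (R ∩ (R ∪ Q)^c))^c = {7, 10, 13}
(P ∩ (P^c − (R ∩ (R ∪ Q)^c))^c) ∩ Q = {7}
3 ∈ (P − (P^c − (R − (R ∪ Q)))) ∪ Q but 3 ∉ (P ∩ (P^c − (R ∩ (R ∪ Q)^c))^c) ∩ Q, so they differ.

No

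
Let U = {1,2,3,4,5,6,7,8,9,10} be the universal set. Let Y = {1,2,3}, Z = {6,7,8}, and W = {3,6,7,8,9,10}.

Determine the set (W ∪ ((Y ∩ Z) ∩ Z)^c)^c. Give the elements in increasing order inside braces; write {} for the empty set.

{}

Y ∩ Z = {}
(Y ∩ Z) ∩ Z = {}
((Y ∩ Z) ∩ Z)^c = {1,2,3,4,5,6,7,8,9,10}
W ∪ ((Y ∩ Z) ∩ Z)^c = {1,2,3,4,5,6,7,8,9,10}
(W ∪ ((Y ∩ Z) ∩ Z)^c)^c = {}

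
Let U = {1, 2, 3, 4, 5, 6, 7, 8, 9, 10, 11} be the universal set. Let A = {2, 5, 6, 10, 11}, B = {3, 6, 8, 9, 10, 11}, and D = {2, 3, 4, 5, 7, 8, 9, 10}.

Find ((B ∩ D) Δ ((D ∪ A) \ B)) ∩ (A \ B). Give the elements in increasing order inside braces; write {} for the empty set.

B ∩ D = {3, 8, 9, 10}
D ∪ A = {2, 3, 4, 5, 6, 7, 8, 9, 10, 11}
(D ∪ A) \ B = {2, 4, 5, 7}
(B ∩ D) Δ ((D ∪ A) \ B) = {2, 3, 4, 5, 7, 8, 9, 10}
A \ B = {2, 5}
((B ∩ D) Δ ((D ∪ A) \ B)) ∩ (A \ B) = {2, 5}

{2, 5}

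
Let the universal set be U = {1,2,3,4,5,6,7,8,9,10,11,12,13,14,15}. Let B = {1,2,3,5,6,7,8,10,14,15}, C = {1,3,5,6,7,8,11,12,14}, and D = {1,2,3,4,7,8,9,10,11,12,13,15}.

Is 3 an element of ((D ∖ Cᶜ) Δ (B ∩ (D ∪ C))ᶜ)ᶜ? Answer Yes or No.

No

3 ∈ C, so 3 ∉ Cᶜ
3 ∈ D and 3 ∉ Cᶜ, so 3 ∈ D ∖ Cᶜ
3 ∈ D and 3 ∈ C, so 3 ∈ D ∪ C
3 ∈ B and 3 ∈ (D ∪ C), so 3 ∈ B ∩ (D ∪ C)
3 ∉ (B ∩ (D ∪ C))ᶜ since 3 ∈ (B ∩ (D ∪ C))
3 ∈ (D ∖ Cᶜ) and 3 ∉ (B ∩ (D ∪ C))ᶜ, so 3 ∈ (D ∖ Cᶜ) Δ (B ∩ (D ∪ C))ᶜ
3 ∉ ((D ∖ Cᶜ) Δ (B ∩ (D ∪ C))ᶜ)ᶜ since 3 ∈ ((D ∖ Cᶜ) Δ (B ∩ (D ∪ C))ᶜ)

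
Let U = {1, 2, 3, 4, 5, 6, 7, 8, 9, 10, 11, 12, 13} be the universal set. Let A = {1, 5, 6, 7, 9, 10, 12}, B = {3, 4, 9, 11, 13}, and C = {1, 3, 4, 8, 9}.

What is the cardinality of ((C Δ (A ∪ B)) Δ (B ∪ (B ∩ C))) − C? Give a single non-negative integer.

5

A ∪ B = {1, 3, 4, 5, 6, 7, 9, 10, 11, 12, 13}
C Δ (A ∪ B) = {5, 6, 7, 8, 10, 11, 12, 13}
B ∩ C = {3, 4, 9}
B ∪ (B ∩ C) = {3, 4, 9, 11, 13}
(C Δ (A ∪ B)) Δ (B ∪ (B ∩ C)) = {3, 4, 5, 6, 7, 8, 9, 10, 12}
((C Δ (A ∪ B)) Δ (B ∪ (B ∩ C))) − C = {5, 6, 7, 10, 12}
|((C Δ (A ∪ B)) Δ (B ∪ (B ∩ C))) − C| = 5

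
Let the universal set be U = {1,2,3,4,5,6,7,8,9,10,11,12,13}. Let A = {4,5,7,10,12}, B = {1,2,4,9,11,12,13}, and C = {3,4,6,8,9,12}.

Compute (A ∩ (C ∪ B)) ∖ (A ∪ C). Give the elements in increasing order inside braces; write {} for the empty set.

{}

C ∪ B = {1,2,3,4,6,8,9,11,12,13}
A ∩ (C ∪ B) = {4,12}
A ∪ C = {3,4,5,6,7,8,9,10,12}
(A ∩ (C ∪ B)) ∖ (A ∪ C) = {}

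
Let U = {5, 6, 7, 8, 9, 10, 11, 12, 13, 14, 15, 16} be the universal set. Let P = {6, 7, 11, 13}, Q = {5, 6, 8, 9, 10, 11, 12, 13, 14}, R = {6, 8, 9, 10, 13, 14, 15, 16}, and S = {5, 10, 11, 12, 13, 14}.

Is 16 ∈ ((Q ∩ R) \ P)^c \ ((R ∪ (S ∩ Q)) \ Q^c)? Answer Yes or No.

16 ∉ Q and 16 ∈ R, so 16 ∉ Q ∩ R
16 ∉ (Q ∩ R) and 16 ∉ P, so 16 ∉ (Q ∩ R) \ P
16 ∈ ((Q ∩ R) \ P)^c since 16 ∉ ((Q ∩ R) \ P)
16 ∉ S and 16 ∉ Q, so 16 ∉ S ∩ Q
16 ∈ R and 16 ∉ (S ∩ Q), so 16 ∈ R ∪ (S ∩ Q)
16 ∉ Q, so 16 ∈ Q^c
16 ∈ (R ∪ (S ∩ Q)) and 16 ∈ Q^c, so 16 ∉ (R ∪ (S ∩ Q)) \ Q^c
16 ∈ ((Q ∩ R) \ P)^c and 16 ∉ ((R ∪ (S ∩ Q)) \ Q^c), so 16 ∈ ((Q ∩ R) \ P)^c \ ((R ∪ (S ∩ Q)) \ Q^c)

Yes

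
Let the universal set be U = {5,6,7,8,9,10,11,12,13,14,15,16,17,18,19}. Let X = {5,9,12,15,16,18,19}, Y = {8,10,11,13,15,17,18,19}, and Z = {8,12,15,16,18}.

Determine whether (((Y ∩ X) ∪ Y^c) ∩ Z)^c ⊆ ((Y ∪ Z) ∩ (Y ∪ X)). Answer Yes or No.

Y ∩ X = {15,18,19}
Y^c = {5,6,7,9,12,14,16}
(Y ∩ X) ∪ Y^c = {5,6,7,9,12,14,15,16,18,19}
((Y ∩ X) ∪ Y^c) ∩ Z = {12,15,16,18}
(((Y ∩ X) ∪ Y^c) ∩ Z)^c = {5,6,7,8,9,10,11,13,14,17,19}
Y ∪ Z = {8,10,11,12,13,15,16,17,18,19}
Y ∪ X = {5,8,9,10,11,12,13,15,16,17,18,19}
(Y ∪ Z) ∩ (Y ∪ X) = {8,10,11,12,13,15,16,17,18,19}
5 ∈ (((Y ∩ X) ∪ Y^c) ∩ Z)^c but 5 ∉ (Y ∪ Z) ∩ (Y ∪ X), so the inclusion fails.

No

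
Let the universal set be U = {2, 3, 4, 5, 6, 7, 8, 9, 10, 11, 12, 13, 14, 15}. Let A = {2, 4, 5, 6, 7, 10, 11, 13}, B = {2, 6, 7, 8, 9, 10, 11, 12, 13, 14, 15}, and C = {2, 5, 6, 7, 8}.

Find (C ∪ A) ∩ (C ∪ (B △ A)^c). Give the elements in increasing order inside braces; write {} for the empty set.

{2, 5, 6, 7, 8, 10, 11, 13}

C ∪ A = {2, 4, 5, 6, 7, 8, 10, 11, 13}
B △ A = {4, 5, 8, 9, 12, 14, 15}
(B △ A)^c = {2, 3, 6, 7, 10, 11, 13}
C ∪ (B △ A)^c = {2, 3, 5, 6, 7, 8, 10, 11, 13}
(C ∪ A) ∩ (C ∪ (B △ A)^c) = {2, 5, 6, 7, 8, 10, 11, 13}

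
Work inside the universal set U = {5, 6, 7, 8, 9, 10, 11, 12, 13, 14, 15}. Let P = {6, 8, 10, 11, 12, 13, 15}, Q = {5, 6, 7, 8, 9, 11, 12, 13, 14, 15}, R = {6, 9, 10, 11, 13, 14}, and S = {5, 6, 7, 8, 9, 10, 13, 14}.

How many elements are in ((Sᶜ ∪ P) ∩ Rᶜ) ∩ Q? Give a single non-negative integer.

Sᶜ = {11, 12, 15}
Sᶜ ∪ P = {6, 8, 10, 11, 12, 13, 15}
Rᶜ = {5, 7, 8, 12, 15}
(Sᶜ ∪ P) ∩ Rᶜ = {8, 12, 15}
((Sᶜ ∪ P) ∩ Rᶜ) ∩ Q = {8, 12, 15}
|((Sᶜ ∪ P) ∩ Rᶜ) ∩ Q| = 3

3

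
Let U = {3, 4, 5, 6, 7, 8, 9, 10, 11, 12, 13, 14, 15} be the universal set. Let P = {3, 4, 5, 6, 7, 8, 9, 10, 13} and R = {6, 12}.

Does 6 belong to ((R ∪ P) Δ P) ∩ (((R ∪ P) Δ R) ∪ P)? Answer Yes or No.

No

6 ∈ R and 6 ∈ P, so 6 ∈ R ∪ P
6 ∈ (R ∪ P) and 6 ∈ P, so 6 ∉ (R ∪ P) Δ P
6 ∈ R and 6 ∈ P, so 6 ∈ R ∪ P
6 ∈ (R ∪ P) and 6 ∈ R, so 6 ∉ (R ∪ P) Δ R
6 ∉ ((R ∪ P) Δ R) and 6 ∈ P, so 6 ∈ ((R ∪ P) Δ R) ∪ P
6 ∉ ((R ∪ P) Δ P) and 6 ∈ (((R ∪ P) Δ R) ∪ P), so 6 ∉ ((R ∪ P) Δ P) ∩ (((R ∪ P) Δ R) ∪ P)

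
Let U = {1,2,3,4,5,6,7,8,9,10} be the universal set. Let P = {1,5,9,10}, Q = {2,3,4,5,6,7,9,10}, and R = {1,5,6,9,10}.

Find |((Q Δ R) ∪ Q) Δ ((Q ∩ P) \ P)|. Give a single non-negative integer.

Q Δ R = {1,2,3,4,7}
(Q Δ R) ∪ Q = {1,2,3,4,5,6,7,9,10}
Q ∩ P = {5,9,10}
(Q ∩ P) \ P = {}
((Q Δ R) ∪ Q) Δ ((Q ∩ P) \ P) = {1,2,3,4,5,6,7,9,10}
|((Q Δ R) ∪ Q) Δ ((Q ∩ P) \ P)| = 9

9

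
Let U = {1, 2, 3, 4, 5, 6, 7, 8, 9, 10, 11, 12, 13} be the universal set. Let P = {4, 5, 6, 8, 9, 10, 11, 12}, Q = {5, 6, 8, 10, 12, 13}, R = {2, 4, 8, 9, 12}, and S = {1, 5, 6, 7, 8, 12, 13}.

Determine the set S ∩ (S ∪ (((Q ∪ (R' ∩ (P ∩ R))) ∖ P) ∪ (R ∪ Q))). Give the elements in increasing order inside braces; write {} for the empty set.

R' = {1, 3, 5, 6, 7, 10, 11, 13}
P ∩ R = {4, 8, 9, 12}
R' ∩ (P ∩ R) = {}
Q ∪ (R' ∩ (P ∩ R)) = {5, 6, 8, 10, 12, 13}
(Q ∪ (R' ∩ (P ∩ R))) ∖ P = {13}
R ∪ Q = {2, 4, 5, 6, 8, 9, 10, 12, 13}
((Q ∪ (R' ∩ (P ∩ R))) ∖ P) ∪ (R ∪ Q) = {2, 4, 5, 6, 8, 9, 10, 12, 13}
S ∪ (((Q ∪ (R' ∩ (P ∩ R))) ∖ P) ∪ (R ∪ Q)) = {1, 2, 4, 5, 6, 7, 8, 9, 10, 12, 13}
S ∩ (S ∪ (((Q ∪ (R' ∩ (P ∩ R))) ∖ P) ∪ (R ∪ Q))) = {1, 5, 6, 7, 8, 12, 13}

{1, 5, 6, 7, 8, 12, 13}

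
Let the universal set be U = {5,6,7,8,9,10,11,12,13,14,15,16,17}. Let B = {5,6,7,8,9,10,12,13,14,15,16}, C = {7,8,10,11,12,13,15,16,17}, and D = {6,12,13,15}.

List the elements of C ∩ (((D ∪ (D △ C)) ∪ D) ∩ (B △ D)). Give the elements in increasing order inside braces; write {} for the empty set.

D △ C = {6,7,8,10,11,16,17}
D ∪ (D △ C) = {6,7,8,10,11,12,13,15,16,17}
(D ∪ (D △ C)) ∪ D = {6,7,8,10,11,12,13,15,16,17}
B △ D = {5,7,8,9,10,14,16}
((D ∪ (D △ C)) ∪ D) ∩ (B △ D) = {7,8,10,16}
C ∩ (((D ∪ (D △ C)) ∪ D) ∩ (B △ D)) = {7,8,10,16}

{7,8,10,16}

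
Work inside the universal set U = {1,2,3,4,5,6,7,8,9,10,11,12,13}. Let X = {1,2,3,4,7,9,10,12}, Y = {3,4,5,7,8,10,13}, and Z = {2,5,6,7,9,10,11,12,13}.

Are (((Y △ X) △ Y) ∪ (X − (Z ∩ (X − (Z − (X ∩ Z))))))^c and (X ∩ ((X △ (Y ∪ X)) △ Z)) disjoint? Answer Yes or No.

Y △ X = {1,2,5,8,9,12,13}
(Y △ X) △ Y = {1,2,3,4,7,9,10,12}
X ∩ Z = {2,7,9,10,12}
Z − (X ∩ Z) = {5,6,11,13}
X − (Z − (X ∩ Z)) = {1,2,3,4,7,9,10,12}
Z ∩ (X − (Z − (X ∩ Z))) = {2,7,9,10,12}
X − (Z ∩ (X − (Z − (X ∩ Z)))) = {1,3,4}
((Y △ X) △ Y) ∪ (X − (Z ∩ (X − (Z − (X ∩ Z))))) = {1,2,3,4,7,9,10,12}
(((Y △ X) △ Y) ∪ (X − (Z ∩ (X − (Z − (X ∩ Z))))))^c = {5,6,8,11,13}
Y ∪ X = {1,2,3,4,5,7,8,9,10,12,13}
X △ (Y ∪ X) = {5,8,13}
(X △ (Y ∪ X)) △ Z = {2,6,7,8,9,10,11,12}
X ∩ ((X △ (Y ∪ X)) △ Z) = {2,7,9,10,12}
{5,6,8,11,13} and {2,7,9,10,12} share no elements.

Yes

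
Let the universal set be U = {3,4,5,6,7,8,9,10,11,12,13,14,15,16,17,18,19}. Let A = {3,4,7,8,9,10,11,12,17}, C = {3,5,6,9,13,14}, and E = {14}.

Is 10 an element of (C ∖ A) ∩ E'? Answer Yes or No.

10 ∉ C and 10 ∈ A, so 10 ∉ C ∖ A
10 ∉ E, so 10 ∈ E'
10 ∉ (C ∖ A) and 10 ∈ E', so 10 ∉ (C ∖ A) ∩ E'

No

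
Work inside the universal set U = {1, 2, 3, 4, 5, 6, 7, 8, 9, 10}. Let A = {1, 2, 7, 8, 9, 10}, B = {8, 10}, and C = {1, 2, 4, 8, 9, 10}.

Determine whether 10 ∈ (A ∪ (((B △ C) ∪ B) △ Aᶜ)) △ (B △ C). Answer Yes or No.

Yes

10 ∈ B and 10 ∈ C, so 10 ∉ B △ C
10 ∉ (B △ C) and 10 ∈ B, so 10 ∈ (B △ C) ∪ B
10 ∈ A, so 10 ∉ Aᶜ
10 ∈ ((B △ C) ∪ B) and 10 ∉ Aᶜ, so 10 ∈ ((B △ C) ∪ B) △ Aᶜ
10 ∈ A and 10 ∈ (((B △ C) ∪ B) △ Aᶜ), so 10 ∈ A ∪ (((B △ C) ∪ B) △ Aᶜ)
10 ∈ B and 10 ∈ C, so 10 ∉ B △ C
10 ∈ (A ∪ (((B △ C) ∪ B) △ Aᶜ)) and 10 ∉ (B △ C), so 10 ∈ (A ∪ (((B △ C) ∪ B) △ Aᶜ)) △ (B △ C)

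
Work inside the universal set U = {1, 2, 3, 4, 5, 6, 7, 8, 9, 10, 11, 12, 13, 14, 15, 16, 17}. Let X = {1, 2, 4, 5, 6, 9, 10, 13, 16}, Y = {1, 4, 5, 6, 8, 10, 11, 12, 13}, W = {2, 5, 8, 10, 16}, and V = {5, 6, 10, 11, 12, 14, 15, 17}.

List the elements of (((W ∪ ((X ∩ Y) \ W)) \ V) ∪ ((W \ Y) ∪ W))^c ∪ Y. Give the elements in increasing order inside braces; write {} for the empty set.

{1, 3, 4, 5, 6, 7, 8, 9, 10, 11, 12, 13, 14, 15, 17}

X ∩ Y = {1, 4, 5, 6, 10, 13}
(X ∩ Y) \ W = {1, 4, 6, 13}
W ∪ ((X ∩ Y) \ W) = {1, 2, 4, 5, 6, 8, 10, 13, 16}
(W ∪ ((X ∩ Y) \ W)) \ V = {1, 2, 4, 8, 13, 16}
W \ Y = {2, 16}
(W \ Y) ∪ W = {2, 5, 8, 10, 16}
((W ∪ ((X ∩ Y) \ W)) \ V) ∪ ((W \ Y) ∪ W) = {1, 2, 4, 5, 8, 10, 13, 16}
(((W ∪ ((X ∩ Y) \ W)) \ V) ∪ ((W \ Y) ∪ W))^c = {3, 6, 7, 9, 11, 12, 14, 15, 17}
(((W ∪ ((X ∩ Y) \ W)) \ V) ∪ ((W \ Y) ∪ W))^c ∪ Y = {1, 3, 4, 5, 6, 7, 8, 9, 10, 11, 12, 13, 14, 15, 17}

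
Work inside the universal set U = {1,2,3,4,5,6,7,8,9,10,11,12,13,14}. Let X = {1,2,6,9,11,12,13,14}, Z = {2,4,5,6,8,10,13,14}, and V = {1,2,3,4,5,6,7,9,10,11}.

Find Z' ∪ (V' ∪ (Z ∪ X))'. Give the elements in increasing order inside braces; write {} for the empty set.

{1,3,7,9,11,12}

Z' = {1,3,7,9,11,12}
V' = {8,12,13,14}
Z ∪ X = {1,2,4,5,6,8,9,10,11,12,13,14}
V' ∪ (Z ∪ X) = {1,2,4,5,6,8,9,10,11,12,13,14}
(V' ∪ (Z ∪ X))' = {3,7}
Z' ∪ (V' ∪ (Z ∪ X))' = {1,3,7,9,11,12}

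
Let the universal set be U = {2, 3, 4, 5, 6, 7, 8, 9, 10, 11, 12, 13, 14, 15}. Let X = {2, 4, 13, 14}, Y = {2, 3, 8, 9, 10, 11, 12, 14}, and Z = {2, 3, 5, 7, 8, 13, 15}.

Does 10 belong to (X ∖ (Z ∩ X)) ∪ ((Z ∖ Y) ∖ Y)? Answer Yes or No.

10 ∉ Z and 10 ∉ X, so 10 ∉ Z ∩ X
10 ∉ X and 10 ∉ (Z ∩ X), so 10 ∉ X ∖ (Z ∩ X)
10 ∉ Z and 10 ∈ Y, so 10 ∉ Z ∖ Y
10 ∉ (Z ∖ Y) and 10 ∈ Y, so 10 ∉ (Z ∖ Y) ∖ Y
10 ∉ (X ∖ (Z ∩ X)) and 10 ∉ ((Z ∖ Y) ∖ Y), so 10 ∉ (X ∖ (Z ∩ X)) ∪ ((Z ∖ Y) ∖ Y)

No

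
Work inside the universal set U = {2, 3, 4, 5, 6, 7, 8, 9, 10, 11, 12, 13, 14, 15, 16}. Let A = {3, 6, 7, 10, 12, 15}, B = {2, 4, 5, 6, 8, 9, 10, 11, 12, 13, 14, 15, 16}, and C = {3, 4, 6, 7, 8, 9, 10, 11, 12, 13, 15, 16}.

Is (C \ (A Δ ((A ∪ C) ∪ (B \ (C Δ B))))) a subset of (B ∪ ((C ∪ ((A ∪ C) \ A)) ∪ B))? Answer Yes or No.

Yes

A ∪ C = {3, 4, 6, 7, 8, 9, 10, 11, 12, 13, 15, 16}
C Δ B = {2, 3, 5, 7, 14}
B \ (C Δ B) = {4, 6, 8, 9, 10, 11, 12, 13, 15, 16}
(A ∪ C) ∪ (B \ (C Δ B)) = {3, 4, 6, 7, 8, 9, 10, 11, 12, 13, 15, 16}
A Δ ((A ∪ C) ∪ (B \ (C Δ B))) = {4, 8, 9, 11, 13, 16}
C \ (A Δ ((A ∪ C) ∪ (B \ (C Δ B)))) = {3, 6, 7, 10, 12, 15}
(A ∪ C) \ A = {4, 8, 9, 11, 13, 16}
C ∪ ((A ∪ C) \ A) = {3, 4, 6, 7, 8, 9, 10, 11, 12, 13, 15, 16}
(C ∪ ((A ∪ C) \ A)) ∪ B = {2, 3, 4, 5, 6, 7, 8, 9, 10, 11, 12, 13, 14, 15, 16}
B ∪ ((C ∪ ((A ∪ C) \ A)) ∪ B) = {2, 3, 4, 5, 6, 7, 8, 9, 10, 11, 12, 13, 14, 15, 16}
Every element of {3, 6, 7, 10, 12, 15} is in {2, 3, 4, 5, 6, 7, 8, 9, 10, 11, 12, 13, 14, 15, 16}, so C \ (A Δ ((A ∪ C) ∪ (B \ (C Δ B)))) ⊆ B ∪ ((C ∪ ((A ∪ C) \ A)) ∪ B).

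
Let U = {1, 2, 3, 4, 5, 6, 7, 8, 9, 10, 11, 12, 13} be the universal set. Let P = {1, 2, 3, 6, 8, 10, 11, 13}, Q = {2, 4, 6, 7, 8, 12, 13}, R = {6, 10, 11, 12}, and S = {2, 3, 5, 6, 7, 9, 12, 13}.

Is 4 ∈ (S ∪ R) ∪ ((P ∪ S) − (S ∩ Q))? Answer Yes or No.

4 ∉ S and 4 ∉ R, so 4 ∉ S ∪ R
4 ∉ P and 4 ∉ S, so 4 ∉ P ∪ S
4 ∉ S and 4 ∈ Q, so 4 ∉ S ∩ Q
4 ∉ (P ∪ S) and 4 ∉ (S ∩ Q), so 4 ∉ (P ∪ S) − (S ∩ Q)
4 ∉ (S ∪ R) and 4 ∉ ((P ∪ S) − (S ∩ Q)), so 4 ∉ (S ∪ R) ∪ ((P ∪ S) − (S ∩ Q))

No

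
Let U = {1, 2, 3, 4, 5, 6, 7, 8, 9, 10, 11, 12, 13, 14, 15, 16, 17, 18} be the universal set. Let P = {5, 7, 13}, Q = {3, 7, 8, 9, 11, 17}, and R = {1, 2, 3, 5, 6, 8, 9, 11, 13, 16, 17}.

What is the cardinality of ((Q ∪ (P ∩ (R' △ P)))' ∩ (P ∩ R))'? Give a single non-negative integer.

R' = {4, 7, 10, 12, 14, 15, 18}
R' △ P = {4, 5, 10, 12, 13, 14, 15, 18}
P ∩ (R' △ P) = {5, 13}
Q ∪ (P ∩ (R' △ P)) = {3, 5, 7, 8, 9, 11, 13, 17}
(Q ∪ (P ∩ (R' △ P)))' = {1, 2, 4, 6, 10, 12, 14, 15, 16, 18}
P ∩ R = {5, 13}
(Q ∪ (P ∩ (R' △ P)))' ∩ (P ∩ R) = {}
((Q ∪ (P ∩ (R' △ P)))' ∩ (P ∩ R))' = {1, 2, 3, 4, 5, 6, 7, 8, 9, 10, 11, 12, 13, 14, 15, 16, 17, 18}
|((Q ∪ (P ∩ (R' △ P)))' ∩ (P ∩ R))'| = 18

18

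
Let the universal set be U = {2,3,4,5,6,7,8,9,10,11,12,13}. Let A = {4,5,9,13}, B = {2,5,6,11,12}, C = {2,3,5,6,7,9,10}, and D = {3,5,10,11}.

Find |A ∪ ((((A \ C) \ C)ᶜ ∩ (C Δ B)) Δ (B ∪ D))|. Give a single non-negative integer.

7

A \ C = {4,13}
(A \ C) \ C = {4,13}
((A \ C) \ C)ᶜ = {2,3,5,6,7,8,9,10,11,12}
C Δ B = {3,7,9,10,11,12}
((A \ C) \ C)ᶜ ∩ (C Δ B) = {3,7,9,10,11,12}
B ∪ D = {2,3,5,6,10,11,12}
(((A \ C) \ C)ᶜ ∩ (C Δ B)) Δ (B ∪ D) = {2,5,6,7,9}
A ∪ ((((A \ C) \ C)ᶜ ∩ (C Δ B)) Δ (B ∪ D)) = {2,4,5,6,7,9,13}
|A ∪ ((((A \ C) \ C)ᶜ ∩ (C Δ B)) Δ (B ∪ D))| = 7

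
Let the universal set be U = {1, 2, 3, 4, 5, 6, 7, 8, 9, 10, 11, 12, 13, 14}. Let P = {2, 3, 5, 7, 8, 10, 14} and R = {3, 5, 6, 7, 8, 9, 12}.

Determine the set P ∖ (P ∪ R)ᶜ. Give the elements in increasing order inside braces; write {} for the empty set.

{2, 3, 5, 7, 8, 10, 14}

P ∪ R = {2, 3, 5, 6, 7, 8, 9, 10, 12, 14}
(P ∪ R)ᶜ = {1, 4, 11, 13}
P ∖ (P ∪ R)ᶜ = {2, 3, 5, 7, 8, 10, 14}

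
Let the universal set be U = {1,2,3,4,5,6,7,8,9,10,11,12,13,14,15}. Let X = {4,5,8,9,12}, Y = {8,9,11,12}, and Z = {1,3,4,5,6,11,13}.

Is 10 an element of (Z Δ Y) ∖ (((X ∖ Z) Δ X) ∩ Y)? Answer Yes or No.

No

10 ∉ Z and 10 ∉ Y, so 10 ∉ Z Δ Y
10 ∉ X and 10 ∉ Z, so 10 ∉ X ∖ Z
10 ∉ (X ∖ Z) and 10 ∉ X, so 10 ∉ (X ∖ Z) Δ X
10 ∉ ((X ∖ Z) Δ X) and 10 ∉ Y, so 10 ∉ ((X ∖ Z) Δ X) ∩ Y
10 ∉ (Z Δ Y) and 10 ∉ (((X ∖ Z) Δ X) ∩ Y), so 10 ∉ (Z Δ Y) ∖ (((X ∖ Z) Δ X) ∩ Y)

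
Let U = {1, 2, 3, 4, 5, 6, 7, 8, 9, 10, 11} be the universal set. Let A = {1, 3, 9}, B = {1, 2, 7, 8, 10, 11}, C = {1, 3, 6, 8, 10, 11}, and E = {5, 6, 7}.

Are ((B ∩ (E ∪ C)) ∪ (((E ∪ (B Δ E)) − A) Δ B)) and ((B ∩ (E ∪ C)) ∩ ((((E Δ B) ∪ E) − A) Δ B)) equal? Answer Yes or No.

E ∪ C = {1, 3, 5, 6, 7, 8, 10, 11}
B ∩ (E ∪ C) = {1, 7, 8, 10, 11}
B Δ E = {1, 2, 5, 6, 8, 10, 11}
E ∪ (B Δ E) = {1, 2, 5, 6, 7, 8, 10, 11}
(E ∪ (B Δ E)) − A = {2, 5, 6, 7, 8, 10, 11}
((E ∪ (B Δ E)) − A) Δ B = {1, 5, 6}
(B ∩ (E ∪ C)) ∪ (((E ∪ (B Δ E)) − A) Δ B) = {1, 5, 6, 7, 8, 10, 11}
E Δ B = {1, 2, 5, 6, 8, 10, 11}
(E Δ B) ∪ E = {1, 2, 5, 6, 7, 8, 10, 11}
((E Δ B) ∪ E) − A = {2, 5, 6, 7, 8, 10, 11}
(((E Δ B) ∪ E) − A) Δ B = {1, 5, 6}
(B ∩ (E ∪ C)) ∩ ((((E Δ B) ∪ E) − A) Δ B) = {1}
5 ∈ (B ∩ (E ∪ C)) ∪ (((E ∪ (B Δ E)) − A) Δ B) but 5 ∉ (B ∩ (E ∪ C)) ∩ ((((E Δ B) ∪ E) − A) Δ B), so they differ.

No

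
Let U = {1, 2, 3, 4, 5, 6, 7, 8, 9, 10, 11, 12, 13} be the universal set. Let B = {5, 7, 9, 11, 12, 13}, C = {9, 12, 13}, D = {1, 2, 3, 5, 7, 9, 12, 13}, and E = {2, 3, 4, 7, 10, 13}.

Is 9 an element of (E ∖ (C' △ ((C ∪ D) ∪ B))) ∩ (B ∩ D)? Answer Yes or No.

No

9 ∈ C, so 9 ∉ C'
9 ∈ C and 9 ∈ D, so 9 ∈ C ∪ D
9 ∈ (C ∪ D) and 9 ∈ B, so 9 ∈ (C ∪ D) ∪ B
9 ∉ C' and 9 ∈ ((C ∪ D) ∪ B), so 9 ∈ C' △ ((C ∪ D) ∪ B)
9 ∉ E and 9 ∈ (C' △ ((C ∪ D) ∪ B)), so 9 ∉ E ∖ (C' △ ((C ∪ D) ∪ B))
9 ∈ B and 9 ∈ D, so 9 ∈ B ∩ D
9 ∉ (E ∖ (C' △ ((C ∪ D) ∪ B))) and 9 ∈ (B ∩ D), so 9 ∉ (E ∖ (C' △ ((C ∪ D) ∪ B))) ∩ (B ∩ D)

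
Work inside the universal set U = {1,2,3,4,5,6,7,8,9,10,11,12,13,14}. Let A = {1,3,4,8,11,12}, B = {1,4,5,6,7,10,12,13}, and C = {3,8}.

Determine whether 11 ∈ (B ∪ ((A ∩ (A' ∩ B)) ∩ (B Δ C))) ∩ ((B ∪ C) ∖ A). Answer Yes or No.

11 ∈ A, so 11 ∉ A'
11 ∉ A' and 11 ∉ B, so 11 ∉ A' ∩ B
11 ∈ A and 11 ∉ (A' ∩ B), so 11 ∉ A ∩ (A' ∩ B)
11 ∉ B and 11 ∉ C, so 11 ∉ B Δ C
11 ∉ (A ∩ (A' ∩ B)) and 11 ∉ (B Δ C), so 11 ∉ (A ∩ (A' ∩ B)) ∩ (B Δ C)
11 ∉ B and 11 ∉ ((A ∩ (A' ∩ B)) ∩ (B Δ C)), so 11 ∉ B ∪ ((A ∩ (A' ∩ B)) ∩ (B Δ C))
11 ∉ B and 11 ∉ C, so 11 ∉ B ∪ C
11 ∉ (B ∪ C) and 11 ∈ A, so 11 ∉ (B ∪ C) ∖ A
11 ∉ (B ∪ ((A ∩ (A' ∩ B)) ∩ (B Δ C))) and 11 ∉ ((B ∪ C) ∖ A), so 11 ∉ (B ∪ ((A ∩ (A' ∩ B)) ∩ (B Δ C))) ∩ ((B ∪ C) ∖ A)

No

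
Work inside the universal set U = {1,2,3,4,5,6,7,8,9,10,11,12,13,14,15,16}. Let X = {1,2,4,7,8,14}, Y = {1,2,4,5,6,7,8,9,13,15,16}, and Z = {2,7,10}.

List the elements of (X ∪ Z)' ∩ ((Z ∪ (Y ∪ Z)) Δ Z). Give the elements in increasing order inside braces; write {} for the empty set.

{5,6,9,13,15,16}

X ∪ Z = {1,2,4,7,8,10,14}
(X ∪ Z)' = {3,5,6,9,11,12,13,15,16}
Y ∪ Z = {1,2,4,5,6,7,8,9,10,13,15,16}
Z ∪ (Y ∪ Z) = {1,2,4,5,6,7,8,9,10,13,15,16}
(Z ∪ (Y ∪ Z)) Δ Z = {1,4,5,6,8,9,13,15,16}
(X ∪ Z)' ∩ ((Z ∪ (Y ∪ Z)) Δ Z) = {5,6,9,13,15,16}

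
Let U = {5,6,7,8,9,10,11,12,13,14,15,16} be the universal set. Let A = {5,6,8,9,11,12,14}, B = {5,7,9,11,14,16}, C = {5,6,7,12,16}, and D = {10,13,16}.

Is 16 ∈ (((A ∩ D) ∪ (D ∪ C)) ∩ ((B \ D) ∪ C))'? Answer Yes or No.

16 ∉ A and 16 ∈ D, so 16 ∉ A ∩ D
16 ∈ D and 16 ∈ C, so 16 ∈ D ∪ C
16 ∉ (A ∩ D) and 16 ∈ (D ∪ C), so 16 ∈ (A ∩ D) ∪ (D ∪ C)
16 ∈ B and 16 ∈ D, so 16 ∉ B \ D
16 ∉ (B \ D) and 16 ∈ C, so 16 ∈ (B \ D) ∪ C
16 ∈ ((A ∩ D) ∪ (D ∪ C)) and 16 ∈ ((B \ D) ∪ C), so 16 ∈ ((A ∩ D) ∪ (D ∪ C)) ∩ ((B \ D) ∪ C)
16 ∉ (((A ∩ D) ∪ (D ∪ C)) ∩ ((B \ D) ∪ C))' since 16 ∈ (((A ∩ D) ∪ (D ∪ C)) ∩ ((B \ D) ∪ C))

No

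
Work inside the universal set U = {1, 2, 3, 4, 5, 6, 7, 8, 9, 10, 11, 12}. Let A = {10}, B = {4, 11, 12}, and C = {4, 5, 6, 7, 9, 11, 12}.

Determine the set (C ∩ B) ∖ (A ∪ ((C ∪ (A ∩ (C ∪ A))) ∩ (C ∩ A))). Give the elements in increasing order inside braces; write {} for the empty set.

C ∩ B = {4, 11, 12}
C ∪ A = {4, 5, 6, 7, 9, 10, 11, 12}
A ∩ (C ∪ A) = {10}
C ∪ (A ∩ (C ∪ A)) = {4, 5, 6, 7, 9, 10, 11, 12}
C ∩ A = {}
(C ∪ (A ∩ (C ∪ A))) ∩ (C ∩ A) = {}
A ∪ ((C ∪ (A ∩ (C ∪ A))) ∩ (C ∩ A)) = {10}
(C ∩ B) ∖ (A ∪ ((C ∪ (A ∩ (C ∪ A))) ∩ (C ∩ A))) = {4, 11, 12}

{4, 11, 12}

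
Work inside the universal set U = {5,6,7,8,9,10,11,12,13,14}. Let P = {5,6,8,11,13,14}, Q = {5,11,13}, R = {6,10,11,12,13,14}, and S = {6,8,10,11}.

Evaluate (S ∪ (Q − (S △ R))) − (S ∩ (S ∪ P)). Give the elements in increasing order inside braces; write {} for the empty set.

{5}

S △ R = {8,12,13,14}
Q − (S △ R) = {5,11}
S ∪ (Q − (S △ R)) = {5,6,8,10,11}
S ∪ P = {5,6,8,10,11,13,14}
S ∩ (S ∪ P) = {6,8,10,11}
(S ∪ (Q − (S △ R))) − (S ∩ (S ∪ P)) = {5}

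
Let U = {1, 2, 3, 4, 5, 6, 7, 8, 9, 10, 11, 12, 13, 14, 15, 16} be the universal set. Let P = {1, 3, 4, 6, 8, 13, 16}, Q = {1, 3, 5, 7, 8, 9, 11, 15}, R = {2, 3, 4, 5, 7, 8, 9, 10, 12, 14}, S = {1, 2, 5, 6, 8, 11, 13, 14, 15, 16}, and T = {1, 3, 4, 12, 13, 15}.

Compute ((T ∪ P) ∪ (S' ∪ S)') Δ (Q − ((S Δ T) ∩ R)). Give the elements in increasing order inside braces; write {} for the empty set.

T ∪ P = {1, 3, 4, 6, 8, 12, 13, 15, 16}
S' = {3, 4, 7, 9, 10, 12}
S' ∪ S = {1, 2, 3, 4, 5, 6, 7, 8, 9, 10, 11, 12, 13, 14, 15, 16}
(S' ∪ S)' = {}
(T ∪ P) ∪ (S' ∪ S)' = {1, 3, 4, 6, 8, 12, 13, 15, 16}
S Δ T = {2, 3, 4, 5, 6, 8, 11, 12, 14, 16}
(S Δ T) ∩ R = {2, 3, 4, 5, 8, 12, 14}
Q − ((S Δ T) ∩ R) = {1, 7, 9, 11, 15}
((T ∪ P) ∪ (S' ∪ S)') Δ (Q − ((S Δ T) ∩ R)) = {3, 4, 6, 7, 8, 9, 11, 12, 13, 16}

{3, 4, 6, 7, 8, 9, 11, 12, 13, 16}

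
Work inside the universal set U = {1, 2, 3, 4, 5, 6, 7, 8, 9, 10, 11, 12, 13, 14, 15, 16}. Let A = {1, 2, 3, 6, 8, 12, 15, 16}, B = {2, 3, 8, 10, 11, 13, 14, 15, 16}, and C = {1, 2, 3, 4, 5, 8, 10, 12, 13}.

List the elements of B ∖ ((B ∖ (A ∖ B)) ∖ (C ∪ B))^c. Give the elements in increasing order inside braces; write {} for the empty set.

{}

A ∖ B = {1, 6, 12}
B ∖ (A ∖ B) = {2, 3, 8, 10, 11, 13, 14, 15, 16}
C ∪ B = {1, 2, 3, 4, 5, 8, 10, 11, 12, 13, 14, 15, 16}
(B ∖ (A ∖ B)) ∖ (C ∪ B) = {}
((B ∖ (A ∖ B)) ∖ (C ∪ B))^c = {1, 2, 3, 4, 5, 6, 7, 8, 9, 10, 11, 12, 13, 14, 15, 16}
B ∖ ((B ∖ (A ∖ B)) ∖ (C ∪ B))^c = {}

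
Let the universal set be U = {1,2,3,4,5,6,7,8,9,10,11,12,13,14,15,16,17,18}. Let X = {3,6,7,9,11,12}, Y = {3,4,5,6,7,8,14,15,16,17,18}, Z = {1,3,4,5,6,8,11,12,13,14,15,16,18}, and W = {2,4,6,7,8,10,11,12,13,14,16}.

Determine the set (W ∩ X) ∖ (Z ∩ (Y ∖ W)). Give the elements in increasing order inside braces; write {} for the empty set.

{6,7,11,12}

W ∩ X = {6,7,11,12}
Y ∖ W = {3,5,15,17,18}
Z ∩ (Y ∖ W) = {3,5,15,18}
(W ∩ X) ∖ (Z ∩ (Y ∖ W)) = {6,7,11,12}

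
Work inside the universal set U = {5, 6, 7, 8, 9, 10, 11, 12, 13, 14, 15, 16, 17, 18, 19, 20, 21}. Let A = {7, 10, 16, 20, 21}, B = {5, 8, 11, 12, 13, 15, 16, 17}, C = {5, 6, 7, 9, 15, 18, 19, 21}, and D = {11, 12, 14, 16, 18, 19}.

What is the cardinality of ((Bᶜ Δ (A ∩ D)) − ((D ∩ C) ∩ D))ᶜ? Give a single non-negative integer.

Bᶜ = {6, 7, 9, 10, 14, 18, 19, 20, 21}
A ∩ D = {16}
Bᶜ Δ (A ∩ D) = {6, 7, 9, 10, 14, 16, 18, 19, 20, 21}
D ∩ C = {18, 19}
(D ∩ C) ∩ D = {18, 19}
(Bᶜ Δ (A ∩ D)) − ((D ∩ C) ∩ D) = {6, 7, 9, 10, 14, 16, 20, 21}
((Bᶜ Δ (A ∩ D)) − ((D ∩ C) ∩ D))ᶜ = {5, 8, 11, 12, 13, 15, 17, 18, 19}
|((Bᶜ Δ (A ∩ D)) − ((D ∩ C) ∩ D))ᶜ| = 9

9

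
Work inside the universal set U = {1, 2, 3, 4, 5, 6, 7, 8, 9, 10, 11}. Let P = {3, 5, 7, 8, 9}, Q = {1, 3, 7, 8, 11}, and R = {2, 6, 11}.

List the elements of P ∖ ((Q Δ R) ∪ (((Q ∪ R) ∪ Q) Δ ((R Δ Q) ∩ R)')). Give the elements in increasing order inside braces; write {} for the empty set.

Q Δ R = {1, 2, 3, 6, 7, 8}
Q ∪ R = {1, 2, 3, 6, 7, 8, 11}
(Q ∪ R) ∪ Q = {1, 2, 3, 6, 7, 8, 11}
R Δ Q = {1, 2, 3, 6, 7, 8}
(R Δ Q) ∩ R = {2, 6}
((R Δ Q) ∩ R)' = {1, 3, 4, 5, 7, 8, 9, 10, 11}
((Q ∪ R) ∪ Q) Δ ((R Δ Q) ∩ R)' = {2, 4, 5, 6, 9, 10}
(Q Δ R) ∪ (((Q ∪ R) ∪ Q) Δ ((R Δ Q) ∩ R)') = {1, 2, 3, 4, 5, 6, 7, 8, 9, 10}
P ∖ ((Q Δ R) ∪ (((Q ∪ R) ∪ Q) Δ ((R Δ Q) ∩ R)')) = {}

{}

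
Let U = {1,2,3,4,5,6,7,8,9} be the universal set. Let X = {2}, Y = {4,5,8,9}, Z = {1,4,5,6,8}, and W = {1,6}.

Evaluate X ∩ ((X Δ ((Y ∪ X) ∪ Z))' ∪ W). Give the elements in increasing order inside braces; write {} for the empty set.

{2}

Y ∪ X = {2,4,5,8,9}
(Y ∪ X) ∪ Z = {1,2,4,5,6,8,9}
X Δ ((Y ∪ X) ∪ Z) = {1,4,5,6,8,9}
(X Δ ((Y ∪ X) ∪ Z))' = {2,3,7}
(X Δ ((Y ∪ X) ∪ Z))' ∪ W = {1,2,3,6,7}
X ∩ ((X Δ ((Y ∪ X) ∪ Z))' ∪ W) = {2}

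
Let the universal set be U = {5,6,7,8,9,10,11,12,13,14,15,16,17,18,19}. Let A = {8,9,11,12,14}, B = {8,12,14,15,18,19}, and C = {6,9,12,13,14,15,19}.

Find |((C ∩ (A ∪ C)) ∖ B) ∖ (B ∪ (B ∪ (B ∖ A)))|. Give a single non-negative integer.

3

A ∪ C = {6,8,9,11,12,13,14,15,19}
C ∩ (A ∪ C) = {6,9,12,13,14,15,19}
(C ∩ (A ∪ C)) ∖ B = {6,9,13}
B ∖ A = {15,18,19}
B ∪ (B ∖ A) = {8,12,14,15,18,19}
B ∪ (B ∪ (B ∖ A)) = {8,12,14,15,18,19}
((C ∩ (A ∪ C)) ∖ B) ∖ (B ∪ (B ∪ (B ∖ A))) = {6,9,13}
|((C ∩ (A ∪ C)) ∖ B) ∖ (B ∪ (B ∪ (B ∖ A)))| = 3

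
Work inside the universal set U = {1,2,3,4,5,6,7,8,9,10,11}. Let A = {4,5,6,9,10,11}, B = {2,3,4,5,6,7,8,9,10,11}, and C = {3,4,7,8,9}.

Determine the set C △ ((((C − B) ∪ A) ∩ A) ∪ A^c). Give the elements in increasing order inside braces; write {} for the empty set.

{1,2,5,6,10,11}

C − B = {}
(C − B) ∪ A = {4,5,6,9,10,11}
((C − B) ∪ A) ∩ A = {4,5,6,9,10,11}
A^c = {1,2,3,7,8}
(((C − B) ∪ A) ∩ A) ∪ A^c = {1,2,3,4,5,6,7,8,9,10,11}
C △ ((((C − B) ∪ A) ∩ A) ∪ A^c) = {1,2,5,6,10,11}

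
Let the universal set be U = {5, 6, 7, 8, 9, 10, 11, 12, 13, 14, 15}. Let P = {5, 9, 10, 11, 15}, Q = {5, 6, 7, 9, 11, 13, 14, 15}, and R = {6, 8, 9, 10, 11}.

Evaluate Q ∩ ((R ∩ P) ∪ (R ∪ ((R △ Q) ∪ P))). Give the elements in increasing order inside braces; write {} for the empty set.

R ∩ P = {9, 10, 11}
R △ Q = {5, 7, 8, 10, 13, 14, 15}
(R △ Q) ∪ P = {5, 7, 8, 9, 10, 11, 13, 14, 15}
R ∪ ((R △ Q) ∪ P) = {5, 6, 7, 8, 9, 10, 11, 13, 14, 15}
(R ∩ P) ∪ (R ∪ ((R △ Q) ∪ P)) = {5, 6, 7, 8, 9, 10, 11, 13, 14, 15}
Q ∩ ((R ∩ P) ∪ (R ∪ ((R △ Q) ∪ P))) = {5, 6, 7, 9, 11, 13, 14, 15}

{5, 6, 7, 9, 11, 13, 14, 15}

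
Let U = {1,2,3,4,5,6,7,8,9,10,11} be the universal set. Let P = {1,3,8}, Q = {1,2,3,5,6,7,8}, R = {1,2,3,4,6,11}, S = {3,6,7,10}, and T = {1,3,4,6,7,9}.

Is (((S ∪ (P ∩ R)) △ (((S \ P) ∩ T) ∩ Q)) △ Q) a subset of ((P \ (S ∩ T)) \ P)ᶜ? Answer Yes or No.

P ∩ R = {1,3}
S ∪ (P ∩ R) = {1,3,6,7,10}
S \ P = {6,7,10}
(S \ P) ∩ T = {6,7}
((S \ P) ∩ T) ∩ Q = {6,7}
(S ∪ (P ∩ R)) △ (((S \ P) ∩ T) ∩ Q) = {1,3,10}
((S ∪ (P ∩ R)) △ (((S \ P) ∩ T) ∩ Q)) △ Q = {2,5,6,7,8,10}
S ∩ T = {3,6,7}
P \ (S ∩ T) = {1,8}
(P \ (S ∩ T)) \ P = {}
((P \ (S ∩ T)) \ P)ᶜ = {1,2,3,4,5,6,7,8,9,10,11}
Every element of {2,5,6,7,8,10} is in {1,2,3,4,5,6,7,8,9,10,11}, so ((S ∪ (P ∩ R)) △ (((S \ P) ∩ T) ∩ Q)) △ Q ⊆ ((P \ (S ∩ T)) \ P)ᶜ.

Yes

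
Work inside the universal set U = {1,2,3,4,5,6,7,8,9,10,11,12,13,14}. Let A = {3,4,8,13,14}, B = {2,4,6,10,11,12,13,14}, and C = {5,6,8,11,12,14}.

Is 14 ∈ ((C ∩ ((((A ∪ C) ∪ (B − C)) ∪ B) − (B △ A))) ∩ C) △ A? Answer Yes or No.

14 ∈ A and 14 ∈ C, so 14 ∈ A ∪ C
14 ∈ B and 14 ∈ C, so 14 ∉ B − C
14 ∈ (A ∪ C) and 14 ∉ (B − C), so 14 ∈ (A ∪ C) ∪ (B − C)
14 ∈ ((A ∪ C) ∪ (B − C)) and 14 ∈ B, so 14 ∈ ((A ∪ C) ∪ (B − C)) ∪ B
14 ∈ B and 14 ∈ A, so 14 ∉ B △ A
14 ∈ (((A ∪ C) ∪ (B − C)) ∪ B) and 14 ∉ (B △ A), so 14 ∈ (((A ∪ C) ∪ (B − C)) ∪ B) − (B △ A)
14 ∈ C and 14 ∈ ((((A ∪ C) ∪ (B − C)) ∪ B) − (B △ A)), so 14 ∈ C ∩ ((((A ∪ C) ∪ (B − C)) ∪ B) − (B △ A))
14 ∈ (C ∩ ((((A ∪ C) ∪ (B − C)) ∪ B) − (B △ A))) and 14 ∈ C, so 14 ∈ (C ∩ ((((A ∪ C) ∪ (B − C)) ∪ B) − (B △ A))) ∩ C
14 ∈ ((C ∩ ((((A ∪ C) ∪ (B − C)) ∪ B) − (B △ A))) ∩ C) and 14 ∈ A, so 14 ∉ ((C ∩ ((((A ∪ C) ∪ (B − C)) ∪ B) − (B △ A))) ∩ C) △ A

No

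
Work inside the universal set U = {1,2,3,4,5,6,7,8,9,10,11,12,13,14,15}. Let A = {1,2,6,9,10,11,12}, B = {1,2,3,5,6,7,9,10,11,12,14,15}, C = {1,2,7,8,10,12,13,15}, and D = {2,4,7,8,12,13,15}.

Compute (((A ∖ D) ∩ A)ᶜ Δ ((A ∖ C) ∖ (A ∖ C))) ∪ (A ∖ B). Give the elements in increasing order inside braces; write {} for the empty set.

{2,3,4,5,7,8,12,13,14,15}

A ∖ D = {1,6,9,10,11}
(A ∖ D) ∩ A = {1,6,9,10,11}
((A ∖ D) ∩ A)ᶜ = {2,3,4,5,7,8,12,13,14,15}
A ∖ C = {6,9,11}
(A ∖ C) ∖ (A ∖ C) = {}
((A ∖ D) ∩ A)ᶜ Δ ((A ∖ C) ∖ (A ∖ C)) = {2,3,4,5,7,8,12,13,14,15}
A ∖ B = {}
(((A ∖ D) ∩ A)ᶜ Δ ((A ∖ C) ∖ (A ∖ C))) ∪ (A ∖ B) = {2,3,4,5,7,8,12,13,14,15}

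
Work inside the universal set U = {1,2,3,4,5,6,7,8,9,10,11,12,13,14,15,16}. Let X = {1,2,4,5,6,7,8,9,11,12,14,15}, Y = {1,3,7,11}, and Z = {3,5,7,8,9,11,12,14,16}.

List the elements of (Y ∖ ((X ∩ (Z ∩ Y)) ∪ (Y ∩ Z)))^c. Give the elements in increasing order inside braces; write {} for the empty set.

{2,3,4,5,6,7,8,9,10,11,12,13,14,15,16}

Z ∩ Y = {3,7,11}
X ∩ (Z ∩ Y) = {7,11}
Y ∩ Z = {3,7,11}
(X ∩ (Z ∩ Y)) ∪ (Y ∩ Z) = {3,7,11}
Y ∖ ((X ∩ (Z ∩ Y)) ∪ (Y ∩ Z)) = {1}
(Y ∖ ((X ∩ (Z ∩ Y)) ∪ (Y ∩ Z)))^c = {2,3,4,5,6,7,8,9,10,11,12,13,14,15,16}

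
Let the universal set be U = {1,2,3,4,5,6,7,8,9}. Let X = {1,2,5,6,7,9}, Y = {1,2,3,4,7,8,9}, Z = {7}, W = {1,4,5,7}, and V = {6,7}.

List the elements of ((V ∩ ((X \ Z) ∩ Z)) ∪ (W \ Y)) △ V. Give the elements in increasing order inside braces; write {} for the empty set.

{5,6,7}

X \ Z = {1,2,5,6,9}
(X \ Z) ∩ Z = {}
V ∩ ((X \ Z) ∩ Z) = {}
W \ Y = {5}
(V ∩ ((X \ Z) ∩ Z)) ∪ (W \ Y) = {5}
((V ∩ ((X \ Z) ∩ Z)) ∪ (W \ Y)) △ V = {5,6,7}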